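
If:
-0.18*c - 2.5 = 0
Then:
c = -13.89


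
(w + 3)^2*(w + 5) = w^3 + 11*w^2 + 39*w + 45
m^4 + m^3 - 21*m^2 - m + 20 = (m - 4)*(m - 1)*(m + 1)*(m + 5)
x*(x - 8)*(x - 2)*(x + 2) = x^4 - 8*x^3 - 4*x^2 + 32*x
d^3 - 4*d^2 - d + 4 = (d - 4)*(d - 1)*(d + 1)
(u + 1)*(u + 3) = u^2 + 4*u + 3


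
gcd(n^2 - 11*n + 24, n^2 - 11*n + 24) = n^2 - 11*n + 24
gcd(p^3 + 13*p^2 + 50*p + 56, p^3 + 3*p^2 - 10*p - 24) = p^2 + 6*p + 8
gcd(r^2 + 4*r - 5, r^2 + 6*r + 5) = r + 5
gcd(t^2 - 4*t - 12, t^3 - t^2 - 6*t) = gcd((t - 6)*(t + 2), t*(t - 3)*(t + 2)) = t + 2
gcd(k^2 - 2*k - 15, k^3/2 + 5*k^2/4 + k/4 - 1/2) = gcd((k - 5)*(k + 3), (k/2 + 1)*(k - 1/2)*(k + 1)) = 1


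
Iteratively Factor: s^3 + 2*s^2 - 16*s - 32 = (s + 4)*(s^2 - 2*s - 8) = (s - 4)*(s + 4)*(s + 2)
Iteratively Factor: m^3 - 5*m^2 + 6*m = (m - 3)*(m^2 - 2*m) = (m - 3)*(m - 2)*(m)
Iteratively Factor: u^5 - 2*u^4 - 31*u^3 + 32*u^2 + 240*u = (u - 4)*(u^4 + 2*u^3 - 23*u^2 - 60*u) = u*(u - 4)*(u^3 + 2*u^2 - 23*u - 60) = u*(u - 5)*(u - 4)*(u^2 + 7*u + 12) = u*(u - 5)*(u - 4)*(u + 4)*(u + 3)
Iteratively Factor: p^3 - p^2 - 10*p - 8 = (p + 2)*(p^2 - 3*p - 4) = (p + 1)*(p + 2)*(p - 4)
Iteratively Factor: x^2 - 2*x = (x)*(x - 2)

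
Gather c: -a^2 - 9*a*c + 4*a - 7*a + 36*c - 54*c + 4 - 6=-a^2 - 3*a + c*(-9*a - 18) - 2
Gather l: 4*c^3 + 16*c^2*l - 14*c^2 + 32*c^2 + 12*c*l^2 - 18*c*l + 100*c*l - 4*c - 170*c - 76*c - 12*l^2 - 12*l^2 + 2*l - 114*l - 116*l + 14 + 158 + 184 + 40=4*c^3 + 18*c^2 - 250*c + l^2*(12*c - 24) + l*(16*c^2 + 82*c - 228) + 396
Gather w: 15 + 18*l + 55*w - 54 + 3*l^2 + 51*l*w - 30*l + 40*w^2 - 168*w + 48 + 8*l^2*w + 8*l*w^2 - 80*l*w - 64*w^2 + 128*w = 3*l^2 - 12*l + w^2*(8*l - 24) + w*(8*l^2 - 29*l + 15) + 9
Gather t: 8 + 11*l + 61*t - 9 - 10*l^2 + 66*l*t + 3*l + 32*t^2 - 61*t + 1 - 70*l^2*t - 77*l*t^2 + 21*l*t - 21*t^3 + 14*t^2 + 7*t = -10*l^2 + 14*l - 21*t^3 + t^2*(46 - 77*l) + t*(-70*l^2 + 87*l + 7)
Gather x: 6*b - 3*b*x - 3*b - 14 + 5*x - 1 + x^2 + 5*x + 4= 3*b + x^2 + x*(10 - 3*b) - 11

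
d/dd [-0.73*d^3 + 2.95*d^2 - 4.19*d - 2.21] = -2.19*d^2 + 5.9*d - 4.19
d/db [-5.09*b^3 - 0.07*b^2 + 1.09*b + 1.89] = -15.27*b^2 - 0.14*b + 1.09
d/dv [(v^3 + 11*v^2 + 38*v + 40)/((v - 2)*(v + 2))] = (v^2 - 4*v - 38)/(v^2 - 4*v + 4)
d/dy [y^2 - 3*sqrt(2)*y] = 2*y - 3*sqrt(2)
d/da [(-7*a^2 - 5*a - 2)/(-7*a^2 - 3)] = (-35*a^2 + 14*a + 15)/(49*a^4 + 42*a^2 + 9)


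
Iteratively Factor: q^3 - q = (q)*(q^2 - 1) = q*(q + 1)*(q - 1)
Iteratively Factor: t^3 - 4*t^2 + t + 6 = (t + 1)*(t^2 - 5*t + 6) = (t - 2)*(t + 1)*(t - 3)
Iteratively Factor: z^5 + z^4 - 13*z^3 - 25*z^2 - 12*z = (z + 1)*(z^4 - 13*z^2 - 12*z) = z*(z + 1)*(z^3 - 13*z - 12) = z*(z + 1)^2*(z^2 - z - 12) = z*(z + 1)^2*(z + 3)*(z - 4)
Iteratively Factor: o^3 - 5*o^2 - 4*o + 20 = (o - 5)*(o^2 - 4) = (o - 5)*(o + 2)*(o - 2)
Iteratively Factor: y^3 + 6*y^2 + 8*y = (y + 4)*(y^2 + 2*y) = (y + 2)*(y + 4)*(y)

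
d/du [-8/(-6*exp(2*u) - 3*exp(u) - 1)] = (-96*exp(u) - 24)*exp(u)/(6*exp(2*u) + 3*exp(u) + 1)^2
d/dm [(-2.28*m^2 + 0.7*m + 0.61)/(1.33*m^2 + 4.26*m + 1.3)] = (-10.6438*m^2 - 7.5506*m - 1.6886)/(1.7689*m^4 + 11.3316*m^3 + 21.6056*m^2 + 11.076*m + 1.69)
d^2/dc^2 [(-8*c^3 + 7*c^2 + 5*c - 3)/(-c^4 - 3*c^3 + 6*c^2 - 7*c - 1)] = 2*(8*c^9 - 21*c^8 + 51*c^7 - 443*c^6 - 216*c^5 + 756*c^4 - 122*c^3 + 627*c^2 - 471*c + 193)/(c^12 + 9*c^11 + 9*c^10 - 60*c^9 + 75*c^8 + 279*c^7 - 834*c^6 + 1131*c^5 - 645*c^4 + 100*c^3 + 129*c^2 + 21*c + 1)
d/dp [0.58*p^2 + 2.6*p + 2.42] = 1.16*p + 2.6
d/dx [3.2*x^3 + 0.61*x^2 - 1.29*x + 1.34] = 9.6*x^2 + 1.22*x - 1.29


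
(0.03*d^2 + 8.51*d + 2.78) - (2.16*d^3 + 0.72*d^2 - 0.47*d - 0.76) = -2.16*d^3 - 0.69*d^2 + 8.98*d + 3.54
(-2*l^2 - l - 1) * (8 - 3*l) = 6*l^3 - 13*l^2 - 5*l - 8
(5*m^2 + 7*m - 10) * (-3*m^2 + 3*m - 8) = -15*m^4 - 6*m^3 + 11*m^2 - 86*m + 80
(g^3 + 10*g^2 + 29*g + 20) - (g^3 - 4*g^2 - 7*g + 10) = 14*g^2 + 36*g + 10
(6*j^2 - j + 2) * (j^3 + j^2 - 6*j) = 6*j^5 + 5*j^4 - 35*j^3 + 8*j^2 - 12*j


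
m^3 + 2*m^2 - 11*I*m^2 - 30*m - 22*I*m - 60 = (m + 2)*(m - 6*I)*(m - 5*I)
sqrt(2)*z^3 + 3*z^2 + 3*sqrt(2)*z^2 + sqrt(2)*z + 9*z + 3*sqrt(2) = (z + 3)*(z + sqrt(2))*(sqrt(2)*z + 1)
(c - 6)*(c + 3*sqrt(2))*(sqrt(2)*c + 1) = sqrt(2)*c^3 - 6*sqrt(2)*c^2 + 7*c^2 - 42*c + 3*sqrt(2)*c - 18*sqrt(2)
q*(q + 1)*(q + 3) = q^3 + 4*q^2 + 3*q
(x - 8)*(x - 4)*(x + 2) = x^3 - 10*x^2 + 8*x + 64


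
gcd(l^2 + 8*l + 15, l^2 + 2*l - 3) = l + 3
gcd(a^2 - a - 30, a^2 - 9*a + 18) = a - 6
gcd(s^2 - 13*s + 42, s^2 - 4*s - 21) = s - 7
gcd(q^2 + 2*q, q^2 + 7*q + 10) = q + 2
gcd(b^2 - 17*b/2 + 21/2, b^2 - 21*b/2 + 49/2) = b - 7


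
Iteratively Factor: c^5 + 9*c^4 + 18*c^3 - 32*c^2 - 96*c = (c + 4)*(c^4 + 5*c^3 - 2*c^2 - 24*c) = (c - 2)*(c + 4)*(c^3 + 7*c^2 + 12*c) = (c - 2)*(c + 4)^2*(c^2 + 3*c) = c*(c - 2)*(c + 4)^2*(c + 3)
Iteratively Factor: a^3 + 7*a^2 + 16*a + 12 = (a + 2)*(a^2 + 5*a + 6) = (a + 2)*(a + 3)*(a + 2)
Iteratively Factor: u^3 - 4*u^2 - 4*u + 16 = (u + 2)*(u^2 - 6*u + 8) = (u - 4)*(u + 2)*(u - 2)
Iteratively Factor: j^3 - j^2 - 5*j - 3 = (j - 3)*(j^2 + 2*j + 1) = (j - 3)*(j + 1)*(j + 1)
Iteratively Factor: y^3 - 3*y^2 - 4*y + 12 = (y + 2)*(y^2 - 5*y + 6) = (y - 2)*(y + 2)*(y - 3)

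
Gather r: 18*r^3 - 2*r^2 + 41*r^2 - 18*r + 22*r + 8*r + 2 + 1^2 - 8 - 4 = 18*r^3 + 39*r^2 + 12*r - 9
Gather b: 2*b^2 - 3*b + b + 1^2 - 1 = 2*b^2 - 2*b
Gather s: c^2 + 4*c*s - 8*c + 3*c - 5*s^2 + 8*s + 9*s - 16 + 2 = c^2 - 5*c - 5*s^2 + s*(4*c + 17) - 14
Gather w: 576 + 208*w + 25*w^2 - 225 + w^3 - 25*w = w^3 + 25*w^2 + 183*w + 351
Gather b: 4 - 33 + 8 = -21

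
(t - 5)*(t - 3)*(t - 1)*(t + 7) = t^4 - 2*t^3 - 40*t^2 + 146*t - 105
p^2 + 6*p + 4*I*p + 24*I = (p + 6)*(p + 4*I)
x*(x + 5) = x^2 + 5*x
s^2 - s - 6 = (s - 3)*(s + 2)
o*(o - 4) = o^2 - 4*o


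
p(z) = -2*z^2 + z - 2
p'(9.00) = -35.00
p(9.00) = -155.00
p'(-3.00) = 13.00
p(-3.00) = -23.00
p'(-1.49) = 6.96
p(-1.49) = -7.93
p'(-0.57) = 3.28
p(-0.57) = -3.22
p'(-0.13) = 1.52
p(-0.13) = -2.16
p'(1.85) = -6.40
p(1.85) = -7.00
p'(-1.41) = 6.64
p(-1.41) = -7.39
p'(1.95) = -6.80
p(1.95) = -7.66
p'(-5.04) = 21.16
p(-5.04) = -57.84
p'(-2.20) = 9.80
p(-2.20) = -13.88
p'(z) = 1 - 4*z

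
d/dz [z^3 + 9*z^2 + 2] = 3*z*(z + 6)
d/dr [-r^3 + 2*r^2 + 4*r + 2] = -3*r^2 + 4*r + 4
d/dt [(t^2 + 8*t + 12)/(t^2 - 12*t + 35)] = 2*(-10*t^2 + 23*t + 212)/(t^4 - 24*t^3 + 214*t^2 - 840*t + 1225)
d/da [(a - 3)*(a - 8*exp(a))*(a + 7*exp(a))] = -a^2*exp(a) + 3*a^2 - 112*a*exp(2*a) + a*exp(a) - 6*a + 280*exp(2*a) + 3*exp(a)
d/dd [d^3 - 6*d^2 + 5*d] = 3*d^2 - 12*d + 5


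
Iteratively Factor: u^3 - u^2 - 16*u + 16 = (u - 1)*(u^2 - 16) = (u - 1)*(u + 4)*(u - 4)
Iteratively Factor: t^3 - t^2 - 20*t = (t)*(t^2 - t - 20) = t*(t - 5)*(t + 4)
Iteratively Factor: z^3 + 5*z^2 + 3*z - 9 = (z + 3)*(z^2 + 2*z - 3) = (z + 3)^2*(z - 1)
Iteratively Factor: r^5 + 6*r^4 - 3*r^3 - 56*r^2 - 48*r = (r)*(r^4 + 6*r^3 - 3*r^2 - 56*r - 48) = r*(r - 3)*(r^3 + 9*r^2 + 24*r + 16) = r*(r - 3)*(r + 4)*(r^2 + 5*r + 4) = r*(r - 3)*(r + 4)^2*(r + 1)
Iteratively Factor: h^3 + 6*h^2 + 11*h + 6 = (h + 1)*(h^2 + 5*h + 6) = (h + 1)*(h + 2)*(h + 3)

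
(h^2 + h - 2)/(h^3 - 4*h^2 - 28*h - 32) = (h - 1)/(h^2 - 6*h - 16)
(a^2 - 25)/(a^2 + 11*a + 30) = (a - 5)/(a + 6)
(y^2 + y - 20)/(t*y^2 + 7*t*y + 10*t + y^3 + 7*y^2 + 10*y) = (y - 4)/(t*y + 2*t + y^2 + 2*y)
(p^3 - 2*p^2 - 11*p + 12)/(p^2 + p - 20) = (p^2 + 2*p - 3)/(p + 5)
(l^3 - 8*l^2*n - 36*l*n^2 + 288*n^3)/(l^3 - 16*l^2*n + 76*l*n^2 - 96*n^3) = (l + 6*n)/(l - 2*n)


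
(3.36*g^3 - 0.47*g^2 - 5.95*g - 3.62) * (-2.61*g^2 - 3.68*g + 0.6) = -8.7696*g^5 - 11.1381*g^4 + 19.2751*g^3 + 31.0622*g^2 + 9.7516*g - 2.172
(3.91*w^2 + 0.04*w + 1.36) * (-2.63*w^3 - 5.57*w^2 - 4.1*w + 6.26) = -10.2833*w^5 - 21.8839*w^4 - 19.8306*w^3 + 16.7374*w^2 - 5.3256*w + 8.5136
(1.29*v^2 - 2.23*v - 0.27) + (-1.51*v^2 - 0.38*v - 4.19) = -0.22*v^2 - 2.61*v - 4.46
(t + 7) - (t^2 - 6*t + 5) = -t^2 + 7*t + 2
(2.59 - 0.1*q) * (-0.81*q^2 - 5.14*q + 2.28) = 0.081*q^3 - 1.5839*q^2 - 13.5406*q + 5.9052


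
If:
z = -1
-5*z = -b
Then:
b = -5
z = -1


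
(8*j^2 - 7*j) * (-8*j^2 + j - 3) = -64*j^4 + 64*j^3 - 31*j^2 + 21*j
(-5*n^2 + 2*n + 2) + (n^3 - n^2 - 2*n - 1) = n^3 - 6*n^2 + 1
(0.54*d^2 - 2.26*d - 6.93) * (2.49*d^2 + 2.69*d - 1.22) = 1.3446*d^4 - 4.1748*d^3 - 23.9939*d^2 - 15.8845*d + 8.4546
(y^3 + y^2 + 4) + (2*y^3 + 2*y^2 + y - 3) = 3*y^3 + 3*y^2 + y + 1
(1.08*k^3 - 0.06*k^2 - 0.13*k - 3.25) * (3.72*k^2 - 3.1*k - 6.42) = 4.0176*k^5 - 3.5712*k^4 - 7.2312*k^3 - 11.3018*k^2 + 10.9096*k + 20.865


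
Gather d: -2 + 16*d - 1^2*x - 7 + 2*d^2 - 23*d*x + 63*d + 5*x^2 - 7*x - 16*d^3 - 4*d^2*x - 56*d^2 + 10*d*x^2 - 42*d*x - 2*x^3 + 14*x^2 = -16*d^3 + d^2*(-4*x - 54) + d*(10*x^2 - 65*x + 79) - 2*x^3 + 19*x^2 - 8*x - 9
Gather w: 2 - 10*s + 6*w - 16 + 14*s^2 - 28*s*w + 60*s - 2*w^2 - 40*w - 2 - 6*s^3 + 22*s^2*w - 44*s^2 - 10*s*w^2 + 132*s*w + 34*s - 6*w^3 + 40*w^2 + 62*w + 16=-6*s^3 - 30*s^2 + 84*s - 6*w^3 + w^2*(38 - 10*s) + w*(22*s^2 + 104*s + 28)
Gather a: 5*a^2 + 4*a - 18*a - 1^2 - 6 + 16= 5*a^2 - 14*a + 9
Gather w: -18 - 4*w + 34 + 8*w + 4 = 4*w + 20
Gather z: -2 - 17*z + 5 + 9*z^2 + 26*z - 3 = 9*z^2 + 9*z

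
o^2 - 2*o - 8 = (o - 4)*(o + 2)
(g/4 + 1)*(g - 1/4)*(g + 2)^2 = g^4/4 + 31*g^3/16 + 9*g^2/2 + 11*g/4 - 1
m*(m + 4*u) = m^2 + 4*m*u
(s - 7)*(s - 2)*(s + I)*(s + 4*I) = s^4 - 9*s^3 + 5*I*s^3 + 10*s^2 - 45*I*s^2 + 36*s + 70*I*s - 56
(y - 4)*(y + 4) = y^2 - 16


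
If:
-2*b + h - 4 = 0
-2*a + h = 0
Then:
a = h/2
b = h/2 - 2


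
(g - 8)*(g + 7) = g^2 - g - 56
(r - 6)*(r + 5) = r^2 - r - 30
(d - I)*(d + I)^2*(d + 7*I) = d^4 + 8*I*d^3 - 6*d^2 + 8*I*d - 7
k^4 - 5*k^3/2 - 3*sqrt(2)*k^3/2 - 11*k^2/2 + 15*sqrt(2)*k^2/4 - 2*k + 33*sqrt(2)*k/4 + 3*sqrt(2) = (k - 4)*(k + 1/2)*(k + 1)*(k - 3*sqrt(2)/2)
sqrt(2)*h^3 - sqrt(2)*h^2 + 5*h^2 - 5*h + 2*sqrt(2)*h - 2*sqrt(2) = (h - 1)*(h + 2*sqrt(2))*(sqrt(2)*h + 1)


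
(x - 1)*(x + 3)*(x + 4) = x^3 + 6*x^2 + 5*x - 12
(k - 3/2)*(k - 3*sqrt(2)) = k^2 - 3*sqrt(2)*k - 3*k/2 + 9*sqrt(2)/2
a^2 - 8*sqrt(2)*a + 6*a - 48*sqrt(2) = (a + 6)*(a - 8*sqrt(2))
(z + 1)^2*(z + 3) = z^3 + 5*z^2 + 7*z + 3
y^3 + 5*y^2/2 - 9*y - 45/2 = (y - 3)*(y + 5/2)*(y + 3)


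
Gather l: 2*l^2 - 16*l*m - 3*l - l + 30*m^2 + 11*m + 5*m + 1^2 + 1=2*l^2 + l*(-16*m - 4) + 30*m^2 + 16*m + 2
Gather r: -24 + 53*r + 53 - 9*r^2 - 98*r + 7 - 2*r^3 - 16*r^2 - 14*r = -2*r^3 - 25*r^2 - 59*r + 36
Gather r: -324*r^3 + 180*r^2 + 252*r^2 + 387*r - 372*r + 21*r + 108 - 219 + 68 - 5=-324*r^3 + 432*r^2 + 36*r - 48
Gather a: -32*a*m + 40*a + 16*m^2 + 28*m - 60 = a*(40 - 32*m) + 16*m^2 + 28*m - 60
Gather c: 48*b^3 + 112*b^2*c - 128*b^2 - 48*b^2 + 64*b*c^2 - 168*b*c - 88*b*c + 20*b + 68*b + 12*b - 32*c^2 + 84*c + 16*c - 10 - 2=48*b^3 - 176*b^2 + 100*b + c^2*(64*b - 32) + c*(112*b^2 - 256*b + 100) - 12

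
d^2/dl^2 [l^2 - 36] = 2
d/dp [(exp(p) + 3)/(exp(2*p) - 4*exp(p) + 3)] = (-2*(exp(p) - 2)*(exp(p) + 3) + exp(2*p) - 4*exp(p) + 3)*exp(p)/(exp(2*p) - 4*exp(p) + 3)^2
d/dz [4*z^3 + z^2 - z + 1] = 12*z^2 + 2*z - 1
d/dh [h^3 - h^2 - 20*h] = 3*h^2 - 2*h - 20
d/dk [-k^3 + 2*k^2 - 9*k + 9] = -3*k^2 + 4*k - 9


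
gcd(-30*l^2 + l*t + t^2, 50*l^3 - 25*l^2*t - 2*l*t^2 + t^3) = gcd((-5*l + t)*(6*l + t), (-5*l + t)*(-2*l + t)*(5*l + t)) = -5*l + t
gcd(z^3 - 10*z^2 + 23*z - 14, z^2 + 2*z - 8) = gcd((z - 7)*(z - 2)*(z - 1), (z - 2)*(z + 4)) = z - 2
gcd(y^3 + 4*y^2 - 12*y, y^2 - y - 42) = y + 6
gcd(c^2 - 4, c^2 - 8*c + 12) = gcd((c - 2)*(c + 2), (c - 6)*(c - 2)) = c - 2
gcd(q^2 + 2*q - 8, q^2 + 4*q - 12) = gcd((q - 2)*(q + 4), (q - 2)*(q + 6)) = q - 2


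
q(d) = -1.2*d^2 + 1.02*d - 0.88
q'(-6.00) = 15.42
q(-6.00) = -50.20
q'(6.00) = -13.38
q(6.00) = -37.96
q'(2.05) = -3.90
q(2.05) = -3.83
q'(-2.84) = 7.84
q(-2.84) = -13.46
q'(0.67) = -0.59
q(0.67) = -0.74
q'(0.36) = 0.16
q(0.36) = -0.67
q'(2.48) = -4.93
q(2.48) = -5.73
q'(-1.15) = 3.78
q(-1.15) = -3.64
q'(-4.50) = 11.82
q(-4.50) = -29.77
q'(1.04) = -1.48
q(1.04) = -1.12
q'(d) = 1.02 - 2.4*d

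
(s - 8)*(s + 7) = s^2 - s - 56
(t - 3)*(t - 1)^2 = t^3 - 5*t^2 + 7*t - 3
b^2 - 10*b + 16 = (b - 8)*(b - 2)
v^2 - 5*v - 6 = (v - 6)*(v + 1)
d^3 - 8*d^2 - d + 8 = (d - 8)*(d - 1)*(d + 1)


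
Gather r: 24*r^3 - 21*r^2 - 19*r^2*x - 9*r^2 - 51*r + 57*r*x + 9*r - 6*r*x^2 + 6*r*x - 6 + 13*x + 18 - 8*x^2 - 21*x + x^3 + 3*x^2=24*r^3 + r^2*(-19*x - 30) + r*(-6*x^2 + 63*x - 42) + x^3 - 5*x^2 - 8*x + 12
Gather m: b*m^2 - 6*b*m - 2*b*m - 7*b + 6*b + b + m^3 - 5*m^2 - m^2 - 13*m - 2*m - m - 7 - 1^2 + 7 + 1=m^3 + m^2*(b - 6) + m*(-8*b - 16)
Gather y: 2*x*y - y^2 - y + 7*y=-y^2 + y*(2*x + 6)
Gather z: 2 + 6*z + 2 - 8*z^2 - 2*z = -8*z^2 + 4*z + 4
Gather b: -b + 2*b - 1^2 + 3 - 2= b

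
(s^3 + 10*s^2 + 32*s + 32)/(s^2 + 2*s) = s + 8 + 16/s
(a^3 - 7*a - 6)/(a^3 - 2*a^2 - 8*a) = (a^2 - 2*a - 3)/(a*(a - 4))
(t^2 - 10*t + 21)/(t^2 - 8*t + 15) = (t - 7)/(t - 5)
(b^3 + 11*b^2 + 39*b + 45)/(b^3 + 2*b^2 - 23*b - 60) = (b^2 + 8*b + 15)/(b^2 - b - 20)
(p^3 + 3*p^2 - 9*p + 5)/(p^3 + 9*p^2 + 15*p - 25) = (p - 1)/(p + 5)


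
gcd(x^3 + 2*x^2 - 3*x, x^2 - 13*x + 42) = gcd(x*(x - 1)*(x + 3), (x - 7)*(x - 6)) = 1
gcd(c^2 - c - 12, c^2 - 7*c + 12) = c - 4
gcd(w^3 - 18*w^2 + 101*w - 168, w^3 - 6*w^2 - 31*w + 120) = w^2 - 11*w + 24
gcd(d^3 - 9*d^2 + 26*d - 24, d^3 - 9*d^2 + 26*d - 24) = d^3 - 9*d^2 + 26*d - 24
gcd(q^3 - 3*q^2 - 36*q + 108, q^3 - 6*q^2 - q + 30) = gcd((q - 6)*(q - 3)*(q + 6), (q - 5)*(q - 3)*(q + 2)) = q - 3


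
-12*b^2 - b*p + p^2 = (-4*b + p)*(3*b + p)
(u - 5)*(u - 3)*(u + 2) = u^3 - 6*u^2 - u + 30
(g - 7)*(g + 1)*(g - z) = g^3 - g^2*z - 6*g^2 + 6*g*z - 7*g + 7*z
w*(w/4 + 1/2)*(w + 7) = w^3/4 + 9*w^2/4 + 7*w/2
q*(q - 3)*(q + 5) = q^3 + 2*q^2 - 15*q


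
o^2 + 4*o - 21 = (o - 3)*(o + 7)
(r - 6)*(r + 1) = r^2 - 5*r - 6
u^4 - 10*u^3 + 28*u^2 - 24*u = u*(u - 6)*(u - 2)^2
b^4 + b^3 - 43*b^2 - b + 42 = (b - 6)*(b - 1)*(b + 1)*(b + 7)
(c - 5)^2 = c^2 - 10*c + 25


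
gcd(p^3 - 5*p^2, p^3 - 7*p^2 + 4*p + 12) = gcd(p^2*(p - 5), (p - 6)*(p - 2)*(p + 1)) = 1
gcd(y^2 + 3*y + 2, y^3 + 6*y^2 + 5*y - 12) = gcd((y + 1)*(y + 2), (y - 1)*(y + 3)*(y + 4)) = 1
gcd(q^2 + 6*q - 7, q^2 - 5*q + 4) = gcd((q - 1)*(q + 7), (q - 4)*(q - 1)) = q - 1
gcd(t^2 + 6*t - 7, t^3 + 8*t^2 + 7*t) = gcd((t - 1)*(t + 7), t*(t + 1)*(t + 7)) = t + 7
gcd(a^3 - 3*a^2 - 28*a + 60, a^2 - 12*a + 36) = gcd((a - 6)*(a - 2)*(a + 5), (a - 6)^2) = a - 6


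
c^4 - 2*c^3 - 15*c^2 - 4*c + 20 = (c - 5)*(c - 1)*(c + 2)^2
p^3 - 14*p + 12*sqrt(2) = (p - 2*sqrt(2))*(p - sqrt(2))*(p + 3*sqrt(2))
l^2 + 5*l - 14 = (l - 2)*(l + 7)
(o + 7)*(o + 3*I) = o^2 + 7*o + 3*I*o + 21*I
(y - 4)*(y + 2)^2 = y^3 - 12*y - 16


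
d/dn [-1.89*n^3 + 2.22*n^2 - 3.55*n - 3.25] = -5.67*n^2 + 4.44*n - 3.55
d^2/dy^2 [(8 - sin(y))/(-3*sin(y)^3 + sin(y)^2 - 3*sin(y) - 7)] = (-36*sin(y)^6 + 693*sin(y)^5 - 868*sin(y)^4 + 432*sin(y)^3 - 1690*sin(y)^2 + 1275*sin(y) - 298)/((sin(y) + 1)^2*(3*sin(y)^2 - 4*sin(y) + 7)^3)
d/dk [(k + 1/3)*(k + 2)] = 2*k + 7/3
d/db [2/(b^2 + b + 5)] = 2*(-2*b - 1)/(b^2 + b + 5)^2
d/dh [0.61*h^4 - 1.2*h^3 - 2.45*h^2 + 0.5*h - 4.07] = 2.44*h^3 - 3.6*h^2 - 4.9*h + 0.5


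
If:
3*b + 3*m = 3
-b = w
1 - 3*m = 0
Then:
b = 2/3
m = 1/3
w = -2/3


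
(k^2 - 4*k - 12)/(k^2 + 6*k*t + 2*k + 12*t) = (k - 6)/(k + 6*t)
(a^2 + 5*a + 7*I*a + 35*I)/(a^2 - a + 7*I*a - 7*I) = (a + 5)/(a - 1)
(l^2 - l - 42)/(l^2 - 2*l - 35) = (l + 6)/(l + 5)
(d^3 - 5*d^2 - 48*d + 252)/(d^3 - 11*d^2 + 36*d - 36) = (d^2 + d - 42)/(d^2 - 5*d + 6)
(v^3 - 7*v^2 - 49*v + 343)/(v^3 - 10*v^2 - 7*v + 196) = (v + 7)/(v + 4)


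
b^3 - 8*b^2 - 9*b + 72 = (b - 8)*(b - 3)*(b + 3)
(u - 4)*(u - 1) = u^2 - 5*u + 4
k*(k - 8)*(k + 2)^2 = k^4 - 4*k^3 - 28*k^2 - 32*k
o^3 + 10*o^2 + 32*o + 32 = (o + 2)*(o + 4)^2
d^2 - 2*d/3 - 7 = (d - 3)*(d + 7/3)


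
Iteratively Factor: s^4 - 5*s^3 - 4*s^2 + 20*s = (s + 2)*(s^3 - 7*s^2 + 10*s) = (s - 2)*(s + 2)*(s^2 - 5*s) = (s - 5)*(s - 2)*(s + 2)*(s)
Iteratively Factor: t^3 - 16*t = (t - 4)*(t^2 + 4*t) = (t - 4)*(t + 4)*(t)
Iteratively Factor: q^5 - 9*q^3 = (q + 3)*(q^4 - 3*q^3) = q*(q + 3)*(q^3 - 3*q^2) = q^2*(q + 3)*(q^2 - 3*q) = q^2*(q - 3)*(q + 3)*(q)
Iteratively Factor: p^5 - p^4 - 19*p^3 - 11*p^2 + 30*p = (p + 2)*(p^4 - 3*p^3 - 13*p^2 + 15*p) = (p + 2)*(p + 3)*(p^3 - 6*p^2 + 5*p) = (p - 5)*(p + 2)*(p + 3)*(p^2 - p) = p*(p - 5)*(p + 2)*(p + 3)*(p - 1)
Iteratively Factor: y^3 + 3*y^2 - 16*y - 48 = (y + 3)*(y^2 - 16) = (y + 3)*(y + 4)*(y - 4)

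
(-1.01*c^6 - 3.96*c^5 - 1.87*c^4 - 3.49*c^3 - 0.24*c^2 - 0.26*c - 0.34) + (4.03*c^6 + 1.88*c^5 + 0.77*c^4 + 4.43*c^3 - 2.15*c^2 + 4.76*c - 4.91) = 3.02*c^6 - 2.08*c^5 - 1.1*c^4 + 0.94*c^3 - 2.39*c^2 + 4.5*c - 5.25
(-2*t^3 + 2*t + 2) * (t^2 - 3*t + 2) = -2*t^5 + 6*t^4 - 2*t^3 - 4*t^2 - 2*t + 4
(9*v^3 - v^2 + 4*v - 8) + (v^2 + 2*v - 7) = 9*v^3 + 6*v - 15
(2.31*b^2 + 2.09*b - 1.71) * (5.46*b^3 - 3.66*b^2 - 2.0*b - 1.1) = 12.6126*b^5 + 2.9568*b^4 - 21.606*b^3 - 0.4624*b^2 + 1.121*b + 1.881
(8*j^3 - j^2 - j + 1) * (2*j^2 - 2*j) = 16*j^5 - 18*j^4 + 4*j^2 - 2*j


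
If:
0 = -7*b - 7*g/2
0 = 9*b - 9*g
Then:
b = 0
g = 0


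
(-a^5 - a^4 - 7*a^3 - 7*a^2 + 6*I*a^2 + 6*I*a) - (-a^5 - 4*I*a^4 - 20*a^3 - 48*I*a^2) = -a^4 + 4*I*a^4 + 13*a^3 - 7*a^2 + 54*I*a^2 + 6*I*a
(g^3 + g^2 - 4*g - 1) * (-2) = -2*g^3 - 2*g^2 + 8*g + 2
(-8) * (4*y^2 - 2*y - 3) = -32*y^2 + 16*y + 24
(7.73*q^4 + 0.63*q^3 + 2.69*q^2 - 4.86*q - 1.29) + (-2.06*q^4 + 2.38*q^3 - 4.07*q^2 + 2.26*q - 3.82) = 5.67*q^4 + 3.01*q^3 - 1.38*q^2 - 2.6*q - 5.11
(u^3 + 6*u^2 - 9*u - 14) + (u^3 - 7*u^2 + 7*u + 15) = 2*u^3 - u^2 - 2*u + 1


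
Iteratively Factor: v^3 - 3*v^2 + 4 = (v - 2)*(v^2 - v - 2) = (v - 2)^2*(v + 1)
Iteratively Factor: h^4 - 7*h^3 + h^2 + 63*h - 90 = (h - 3)*(h^3 - 4*h^2 - 11*h + 30) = (h - 3)*(h + 3)*(h^2 - 7*h + 10) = (h - 3)*(h - 2)*(h + 3)*(h - 5)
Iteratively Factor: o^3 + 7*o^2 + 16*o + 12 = (o + 2)*(o^2 + 5*o + 6) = (o + 2)^2*(o + 3)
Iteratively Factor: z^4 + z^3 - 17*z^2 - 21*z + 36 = (z + 3)*(z^3 - 2*z^2 - 11*z + 12) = (z + 3)^2*(z^2 - 5*z + 4) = (z - 4)*(z + 3)^2*(z - 1)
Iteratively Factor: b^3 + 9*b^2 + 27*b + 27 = (b + 3)*(b^2 + 6*b + 9) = (b + 3)^2*(b + 3)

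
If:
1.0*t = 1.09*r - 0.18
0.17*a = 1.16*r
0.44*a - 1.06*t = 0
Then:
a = -0.70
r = -0.10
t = -0.29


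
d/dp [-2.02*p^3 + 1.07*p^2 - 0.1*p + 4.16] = -6.06*p^2 + 2.14*p - 0.1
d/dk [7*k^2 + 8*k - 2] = 14*k + 8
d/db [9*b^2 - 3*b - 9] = 18*b - 3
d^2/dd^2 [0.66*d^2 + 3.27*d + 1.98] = 1.32000000000000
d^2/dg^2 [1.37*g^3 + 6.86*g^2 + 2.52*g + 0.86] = 8.22*g + 13.72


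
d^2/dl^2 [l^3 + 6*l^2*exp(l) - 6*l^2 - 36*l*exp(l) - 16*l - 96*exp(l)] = 6*l^2*exp(l) - 12*l*exp(l) + 6*l - 156*exp(l) - 12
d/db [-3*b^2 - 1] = -6*b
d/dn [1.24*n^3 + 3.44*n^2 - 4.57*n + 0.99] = 3.72*n^2 + 6.88*n - 4.57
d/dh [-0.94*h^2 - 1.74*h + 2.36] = -1.88*h - 1.74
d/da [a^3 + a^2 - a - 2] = 3*a^2 + 2*a - 1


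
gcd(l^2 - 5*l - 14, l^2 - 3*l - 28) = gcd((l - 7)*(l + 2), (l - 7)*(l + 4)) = l - 7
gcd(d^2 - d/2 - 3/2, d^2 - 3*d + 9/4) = d - 3/2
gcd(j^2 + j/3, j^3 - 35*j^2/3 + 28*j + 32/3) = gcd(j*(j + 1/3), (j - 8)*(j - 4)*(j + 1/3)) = j + 1/3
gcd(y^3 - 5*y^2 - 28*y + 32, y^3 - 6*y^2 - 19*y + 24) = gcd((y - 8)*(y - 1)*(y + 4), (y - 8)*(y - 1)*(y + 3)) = y^2 - 9*y + 8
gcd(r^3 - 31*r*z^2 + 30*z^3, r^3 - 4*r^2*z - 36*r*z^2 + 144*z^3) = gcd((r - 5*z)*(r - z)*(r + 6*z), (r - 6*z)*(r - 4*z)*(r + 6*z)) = r + 6*z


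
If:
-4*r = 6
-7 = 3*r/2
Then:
No Solution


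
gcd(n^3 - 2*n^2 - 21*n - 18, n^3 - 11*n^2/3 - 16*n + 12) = n^2 - 3*n - 18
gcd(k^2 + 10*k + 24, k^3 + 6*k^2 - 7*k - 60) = k + 4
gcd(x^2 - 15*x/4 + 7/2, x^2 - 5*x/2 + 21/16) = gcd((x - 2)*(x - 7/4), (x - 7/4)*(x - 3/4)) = x - 7/4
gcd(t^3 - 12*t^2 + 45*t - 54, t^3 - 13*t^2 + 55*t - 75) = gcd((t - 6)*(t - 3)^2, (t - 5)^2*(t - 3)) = t - 3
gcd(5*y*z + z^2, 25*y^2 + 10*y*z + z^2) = 5*y + z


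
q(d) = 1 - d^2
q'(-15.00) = 30.00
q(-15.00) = -224.00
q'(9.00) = -18.00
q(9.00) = -80.00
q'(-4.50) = 9.00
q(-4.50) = -19.25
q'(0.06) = -0.12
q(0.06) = 1.00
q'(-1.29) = 2.58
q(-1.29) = -0.66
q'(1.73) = -3.46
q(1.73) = -1.99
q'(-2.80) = 5.60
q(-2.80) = -6.84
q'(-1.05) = 2.10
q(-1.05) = -0.10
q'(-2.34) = 4.68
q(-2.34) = -4.48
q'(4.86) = -9.72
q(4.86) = -22.62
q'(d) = -2*d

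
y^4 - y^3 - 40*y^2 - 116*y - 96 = (y - 8)*(y + 2)^2*(y + 3)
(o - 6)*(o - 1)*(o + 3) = o^3 - 4*o^2 - 15*o + 18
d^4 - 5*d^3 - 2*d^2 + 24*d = d*(d - 4)*(d - 3)*(d + 2)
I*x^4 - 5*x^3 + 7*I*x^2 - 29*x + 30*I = (x - 2*I)*(x + 3*I)*(x + 5*I)*(I*x + 1)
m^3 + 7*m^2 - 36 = (m - 2)*(m + 3)*(m + 6)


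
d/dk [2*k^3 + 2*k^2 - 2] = 2*k*(3*k + 2)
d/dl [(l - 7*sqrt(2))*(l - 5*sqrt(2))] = 2*l - 12*sqrt(2)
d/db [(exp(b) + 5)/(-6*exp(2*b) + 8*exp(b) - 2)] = 3*(exp(2*b) + 10*exp(b) - 7)*exp(b)/(2*(9*exp(4*b) - 24*exp(3*b) + 22*exp(2*b) - 8*exp(b) + 1))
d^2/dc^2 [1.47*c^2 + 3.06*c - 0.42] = 2.94000000000000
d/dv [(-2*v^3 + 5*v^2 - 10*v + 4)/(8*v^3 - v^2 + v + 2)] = (-38*v^4 + 156*v^3 - 113*v^2 + 28*v - 24)/(64*v^6 - 16*v^5 + 17*v^4 + 30*v^3 - 3*v^2 + 4*v + 4)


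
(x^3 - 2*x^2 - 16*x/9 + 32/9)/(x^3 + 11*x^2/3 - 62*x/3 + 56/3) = (x + 4/3)/(x + 7)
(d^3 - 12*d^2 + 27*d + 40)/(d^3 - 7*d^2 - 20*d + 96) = (d^2 - 4*d - 5)/(d^2 + d - 12)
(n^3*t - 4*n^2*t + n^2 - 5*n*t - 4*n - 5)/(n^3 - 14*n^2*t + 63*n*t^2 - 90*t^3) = (n^3*t - 4*n^2*t + n^2 - 5*n*t - 4*n - 5)/(n^3 - 14*n^2*t + 63*n*t^2 - 90*t^3)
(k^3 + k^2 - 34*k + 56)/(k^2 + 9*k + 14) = (k^2 - 6*k + 8)/(k + 2)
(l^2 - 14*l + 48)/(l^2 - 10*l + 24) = (l - 8)/(l - 4)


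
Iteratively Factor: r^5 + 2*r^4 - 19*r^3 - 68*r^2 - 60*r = (r + 3)*(r^4 - r^3 - 16*r^2 - 20*r) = (r + 2)*(r + 3)*(r^3 - 3*r^2 - 10*r) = (r - 5)*(r + 2)*(r + 3)*(r^2 + 2*r) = (r - 5)*(r + 2)^2*(r + 3)*(r)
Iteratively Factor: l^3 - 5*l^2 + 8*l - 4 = (l - 2)*(l^2 - 3*l + 2) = (l - 2)*(l - 1)*(l - 2)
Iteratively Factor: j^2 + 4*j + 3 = (j + 3)*(j + 1)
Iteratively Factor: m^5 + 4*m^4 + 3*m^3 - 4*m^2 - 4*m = (m)*(m^4 + 4*m^3 + 3*m^2 - 4*m - 4) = m*(m + 1)*(m^3 + 3*m^2 - 4) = m*(m + 1)*(m + 2)*(m^2 + m - 2) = m*(m - 1)*(m + 1)*(m + 2)*(m + 2)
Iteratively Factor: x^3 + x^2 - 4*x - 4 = (x + 1)*(x^2 - 4) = (x - 2)*(x + 1)*(x + 2)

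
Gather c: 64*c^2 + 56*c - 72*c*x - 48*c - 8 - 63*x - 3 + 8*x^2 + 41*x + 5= 64*c^2 + c*(8 - 72*x) + 8*x^2 - 22*x - 6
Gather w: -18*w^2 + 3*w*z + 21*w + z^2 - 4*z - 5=-18*w^2 + w*(3*z + 21) + z^2 - 4*z - 5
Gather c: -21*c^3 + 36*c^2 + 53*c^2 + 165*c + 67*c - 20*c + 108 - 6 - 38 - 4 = -21*c^3 + 89*c^2 + 212*c + 60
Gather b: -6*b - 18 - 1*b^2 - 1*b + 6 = -b^2 - 7*b - 12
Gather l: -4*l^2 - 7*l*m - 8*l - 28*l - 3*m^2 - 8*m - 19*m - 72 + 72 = -4*l^2 + l*(-7*m - 36) - 3*m^2 - 27*m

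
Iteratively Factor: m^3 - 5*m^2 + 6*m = (m - 2)*(m^2 - 3*m) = m*(m - 2)*(m - 3)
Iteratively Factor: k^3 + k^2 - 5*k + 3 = (k - 1)*(k^2 + 2*k - 3) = (k - 1)*(k + 3)*(k - 1)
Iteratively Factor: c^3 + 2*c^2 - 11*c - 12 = (c + 4)*(c^2 - 2*c - 3) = (c - 3)*(c + 4)*(c + 1)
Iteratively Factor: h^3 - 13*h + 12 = (h - 3)*(h^2 + 3*h - 4) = (h - 3)*(h - 1)*(h + 4)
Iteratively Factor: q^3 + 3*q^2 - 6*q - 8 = (q + 1)*(q^2 + 2*q - 8) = (q - 2)*(q + 1)*(q + 4)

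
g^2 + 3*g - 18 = (g - 3)*(g + 6)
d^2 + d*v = d*(d + v)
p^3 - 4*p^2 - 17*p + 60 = (p - 5)*(p - 3)*(p + 4)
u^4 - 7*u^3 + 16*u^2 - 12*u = u*(u - 3)*(u - 2)^2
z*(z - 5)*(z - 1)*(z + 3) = z^4 - 3*z^3 - 13*z^2 + 15*z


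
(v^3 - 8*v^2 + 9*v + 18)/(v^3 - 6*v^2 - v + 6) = (v - 3)/(v - 1)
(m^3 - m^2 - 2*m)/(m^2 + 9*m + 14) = m*(m^2 - m - 2)/(m^2 + 9*m + 14)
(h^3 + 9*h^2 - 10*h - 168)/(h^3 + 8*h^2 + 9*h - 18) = (h^2 + 3*h - 28)/(h^2 + 2*h - 3)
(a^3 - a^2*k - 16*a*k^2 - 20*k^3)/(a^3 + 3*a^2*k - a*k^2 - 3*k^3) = (a^3 - a^2*k - 16*a*k^2 - 20*k^3)/(a^3 + 3*a^2*k - a*k^2 - 3*k^3)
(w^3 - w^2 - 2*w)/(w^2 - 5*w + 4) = w*(w^2 - w - 2)/(w^2 - 5*w + 4)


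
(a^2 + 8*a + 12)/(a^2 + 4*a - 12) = (a + 2)/(a - 2)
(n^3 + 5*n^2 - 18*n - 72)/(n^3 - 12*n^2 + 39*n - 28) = (n^2 + 9*n + 18)/(n^2 - 8*n + 7)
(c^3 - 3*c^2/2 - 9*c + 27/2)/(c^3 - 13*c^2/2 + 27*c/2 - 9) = (c + 3)/(c - 2)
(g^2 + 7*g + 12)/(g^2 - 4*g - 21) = (g + 4)/(g - 7)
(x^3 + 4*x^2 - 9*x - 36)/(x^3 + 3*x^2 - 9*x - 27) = (x + 4)/(x + 3)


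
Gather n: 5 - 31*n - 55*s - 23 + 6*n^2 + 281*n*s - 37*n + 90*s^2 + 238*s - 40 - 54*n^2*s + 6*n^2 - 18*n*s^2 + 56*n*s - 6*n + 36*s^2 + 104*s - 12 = n^2*(12 - 54*s) + n*(-18*s^2 + 337*s - 74) + 126*s^2 + 287*s - 70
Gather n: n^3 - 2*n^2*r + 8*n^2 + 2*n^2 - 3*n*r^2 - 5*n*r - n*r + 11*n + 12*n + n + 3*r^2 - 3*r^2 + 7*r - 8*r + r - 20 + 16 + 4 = n^3 + n^2*(10 - 2*r) + n*(-3*r^2 - 6*r + 24)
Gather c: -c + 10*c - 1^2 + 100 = 9*c + 99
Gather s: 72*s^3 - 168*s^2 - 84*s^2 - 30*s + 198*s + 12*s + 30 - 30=72*s^3 - 252*s^2 + 180*s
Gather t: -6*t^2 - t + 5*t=-6*t^2 + 4*t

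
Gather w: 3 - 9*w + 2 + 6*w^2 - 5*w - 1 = 6*w^2 - 14*w + 4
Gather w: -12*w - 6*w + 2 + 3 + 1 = 6 - 18*w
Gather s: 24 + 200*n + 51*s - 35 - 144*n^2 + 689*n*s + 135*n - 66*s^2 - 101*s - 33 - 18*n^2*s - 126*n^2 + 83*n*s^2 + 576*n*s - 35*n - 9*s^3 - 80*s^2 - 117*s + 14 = -270*n^2 + 300*n - 9*s^3 + s^2*(83*n - 146) + s*(-18*n^2 + 1265*n - 167) - 30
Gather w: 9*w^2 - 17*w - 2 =9*w^2 - 17*w - 2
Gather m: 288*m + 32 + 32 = 288*m + 64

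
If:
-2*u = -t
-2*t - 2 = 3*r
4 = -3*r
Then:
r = -4/3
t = 1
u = 1/2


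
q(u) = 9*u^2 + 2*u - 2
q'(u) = 18*u + 2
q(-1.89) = 26.37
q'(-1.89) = -32.02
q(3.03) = 86.69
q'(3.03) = 56.54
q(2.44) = 56.46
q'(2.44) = 45.92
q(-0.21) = -2.02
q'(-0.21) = -1.78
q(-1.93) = 27.66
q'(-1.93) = -32.74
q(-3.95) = 130.52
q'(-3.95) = -69.10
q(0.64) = 2.97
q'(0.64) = 13.52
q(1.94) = 35.75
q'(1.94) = 36.92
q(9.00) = 745.00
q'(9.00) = 164.00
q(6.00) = 334.00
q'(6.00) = 110.00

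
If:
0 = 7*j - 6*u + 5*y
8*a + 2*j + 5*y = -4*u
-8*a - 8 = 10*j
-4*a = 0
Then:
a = 0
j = -4/5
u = -2/5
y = 16/25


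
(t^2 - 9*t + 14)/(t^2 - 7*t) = (t - 2)/t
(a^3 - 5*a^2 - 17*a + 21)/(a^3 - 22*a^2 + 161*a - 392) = (a^2 + 2*a - 3)/(a^2 - 15*a + 56)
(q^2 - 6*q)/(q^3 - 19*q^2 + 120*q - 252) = q/(q^2 - 13*q + 42)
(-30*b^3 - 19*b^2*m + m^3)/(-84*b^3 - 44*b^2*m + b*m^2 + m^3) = (15*b^2 + 2*b*m - m^2)/(42*b^2 + b*m - m^2)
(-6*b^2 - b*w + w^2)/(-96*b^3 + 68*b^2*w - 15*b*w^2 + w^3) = (2*b + w)/(32*b^2 - 12*b*w + w^2)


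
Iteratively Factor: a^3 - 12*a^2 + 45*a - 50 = (a - 5)*(a^2 - 7*a + 10) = (a - 5)*(a - 2)*(a - 5)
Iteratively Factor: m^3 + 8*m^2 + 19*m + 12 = (m + 4)*(m^2 + 4*m + 3) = (m + 3)*(m + 4)*(m + 1)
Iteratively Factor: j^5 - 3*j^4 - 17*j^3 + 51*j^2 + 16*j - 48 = (j + 1)*(j^4 - 4*j^3 - 13*j^2 + 64*j - 48) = (j + 1)*(j + 4)*(j^3 - 8*j^2 + 19*j - 12) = (j - 1)*(j + 1)*(j + 4)*(j^2 - 7*j + 12) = (j - 3)*(j - 1)*(j + 1)*(j + 4)*(j - 4)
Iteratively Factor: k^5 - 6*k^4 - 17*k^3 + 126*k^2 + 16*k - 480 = (k - 5)*(k^4 - k^3 - 22*k^2 + 16*k + 96) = (k - 5)*(k + 2)*(k^3 - 3*k^2 - 16*k + 48) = (k - 5)*(k - 4)*(k + 2)*(k^2 + k - 12) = (k - 5)*(k - 4)*(k - 3)*(k + 2)*(k + 4)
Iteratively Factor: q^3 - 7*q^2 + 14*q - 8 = (q - 2)*(q^2 - 5*q + 4) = (q - 2)*(q - 1)*(q - 4)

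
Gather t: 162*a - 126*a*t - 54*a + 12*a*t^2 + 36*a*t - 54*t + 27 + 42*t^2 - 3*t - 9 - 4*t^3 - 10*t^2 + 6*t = 108*a - 4*t^3 + t^2*(12*a + 32) + t*(-90*a - 51) + 18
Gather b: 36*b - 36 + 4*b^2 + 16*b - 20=4*b^2 + 52*b - 56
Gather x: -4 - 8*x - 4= -8*x - 8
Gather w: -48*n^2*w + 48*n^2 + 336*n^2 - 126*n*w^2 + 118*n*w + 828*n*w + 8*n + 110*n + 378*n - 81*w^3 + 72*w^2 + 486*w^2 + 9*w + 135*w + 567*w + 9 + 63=384*n^2 + 496*n - 81*w^3 + w^2*(558 - 126*n) + w*(-48*n^2 + 946*n + 711) + 72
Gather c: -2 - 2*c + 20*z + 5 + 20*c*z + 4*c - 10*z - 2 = c*(20*z + 2) + 10*z + 1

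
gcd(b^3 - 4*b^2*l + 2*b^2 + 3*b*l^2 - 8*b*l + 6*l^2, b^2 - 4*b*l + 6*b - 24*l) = 1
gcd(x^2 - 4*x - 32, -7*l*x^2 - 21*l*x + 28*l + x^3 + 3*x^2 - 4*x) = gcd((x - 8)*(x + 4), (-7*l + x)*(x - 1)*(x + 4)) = x + 4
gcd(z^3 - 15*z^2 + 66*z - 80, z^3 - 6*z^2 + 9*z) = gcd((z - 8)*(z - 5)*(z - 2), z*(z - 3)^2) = 1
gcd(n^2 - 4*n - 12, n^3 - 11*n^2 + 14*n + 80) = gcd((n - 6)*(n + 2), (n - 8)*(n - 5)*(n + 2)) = n + 2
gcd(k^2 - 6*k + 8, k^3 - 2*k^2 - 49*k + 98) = k - 2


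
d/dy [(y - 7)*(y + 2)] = 2*y - 5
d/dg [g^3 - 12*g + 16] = 3*g^2 - 12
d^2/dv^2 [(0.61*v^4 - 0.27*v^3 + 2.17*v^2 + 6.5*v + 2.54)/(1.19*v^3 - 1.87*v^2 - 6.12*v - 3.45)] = (1.77635683940025e-15*v^8 - 7.105427357601e-15*v^7 + 18.095446*v^6 + 100.342398*v^5 + 198.591858*v^4 + 314.087376*v^3 + 231.454974*v^2 - 33.910074*v - 65.330418)/(1.685159*v^9 - 7.944321*v^8 - 13.515663*v^7 + 60.517178*v^6 + 115.572834*v^5 - 95.558139*v^4 - 423.628083*v^3 - 454.426065*v^2 - 218.5299*v - 41.063625)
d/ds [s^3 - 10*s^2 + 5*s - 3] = 3*s^2 - 20*s + 5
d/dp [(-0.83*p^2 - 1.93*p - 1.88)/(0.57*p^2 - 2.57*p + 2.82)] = (3.2332*p^2 - 2.538*p - 10.2742)/(0.3249*p^4 - 2.9298*p^3 + 9.8197*p^2 - 14.4948*p + 7.9524)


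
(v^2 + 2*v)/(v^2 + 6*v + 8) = v/(v + 4)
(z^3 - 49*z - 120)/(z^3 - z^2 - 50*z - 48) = (z^2 + 8*z + 15)/(z^2 + 7*z + 6)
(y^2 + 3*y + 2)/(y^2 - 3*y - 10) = (y + 1)/(y - 5)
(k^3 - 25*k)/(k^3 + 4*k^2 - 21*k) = (k^2 - 25)/(k^2 + 4*k - 21)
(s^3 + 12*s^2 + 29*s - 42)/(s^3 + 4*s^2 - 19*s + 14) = (s + 6)/(s - 2)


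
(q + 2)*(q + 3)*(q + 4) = q^3 + 9*q^2 + 26*q + 24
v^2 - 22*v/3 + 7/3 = (v - 7)*(v - 1/3)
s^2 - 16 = (s - 4)*(s + 4)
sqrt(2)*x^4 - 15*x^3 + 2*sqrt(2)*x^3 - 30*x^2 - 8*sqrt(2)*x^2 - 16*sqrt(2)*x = x*(x + 2)*(x - 8*sqrt(2))*(sqrt(2)*x + 1)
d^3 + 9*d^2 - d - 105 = (d - 3)*(d + 5)*(d + 7)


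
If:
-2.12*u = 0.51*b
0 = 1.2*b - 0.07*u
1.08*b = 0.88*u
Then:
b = 0.00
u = 0.00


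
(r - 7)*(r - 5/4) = r^2 - 33*r/4 + 35/4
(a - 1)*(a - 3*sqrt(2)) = a^2 - 3*sqrt(2)*a - a + 3*sqrt(2)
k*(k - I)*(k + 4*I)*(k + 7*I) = k^4 + 10*I*k^3 - 17*k^2 + 28*I*k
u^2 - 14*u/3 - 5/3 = (u - 5)*(u + 1/3)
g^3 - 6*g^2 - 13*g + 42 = (g - 7)*(g - 2)*(g + 3)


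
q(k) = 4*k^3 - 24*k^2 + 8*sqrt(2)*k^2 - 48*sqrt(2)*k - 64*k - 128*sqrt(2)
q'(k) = 12*k^2 - 48*k + 16*sqrt(2)*k - 48*sqrt(2) - 64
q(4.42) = -666.38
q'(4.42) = -9.59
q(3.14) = -596.37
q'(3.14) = -93.24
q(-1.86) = -5.35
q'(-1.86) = -43.17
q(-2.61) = 5.65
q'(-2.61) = 16.09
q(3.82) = -646.96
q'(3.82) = -53.70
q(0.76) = -286.82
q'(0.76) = -144.23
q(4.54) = -666.94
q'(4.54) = 0.27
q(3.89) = -650.56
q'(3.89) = -49.00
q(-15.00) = -14557.20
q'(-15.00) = 2948.71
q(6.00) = -565.02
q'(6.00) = 147.88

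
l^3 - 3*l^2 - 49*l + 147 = (l - 7)*(l - 3)*(l + 7)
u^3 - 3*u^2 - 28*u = u*(u - 7)*(u + 4)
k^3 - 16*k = k*(k - 4)*(k + 4)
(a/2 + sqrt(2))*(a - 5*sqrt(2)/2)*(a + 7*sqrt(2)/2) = a^3/2 + 3*sqrt(2)*a^2/2 - 27*a/4 - 35*sqrt(2)/2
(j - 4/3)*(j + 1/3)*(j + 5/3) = j^3 + 2*j^2/3 - 19*j/9 - 20/27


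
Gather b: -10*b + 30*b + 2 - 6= 20*b - 4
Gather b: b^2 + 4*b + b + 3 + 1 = b^2 + 5*b + 4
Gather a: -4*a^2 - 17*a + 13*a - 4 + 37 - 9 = -4*a^2 - 4*a + 24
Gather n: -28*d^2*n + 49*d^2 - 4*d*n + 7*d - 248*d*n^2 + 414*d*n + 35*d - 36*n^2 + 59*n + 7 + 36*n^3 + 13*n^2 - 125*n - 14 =49*d^2 + 42*d + 36*n^3 + n^2*(-248*d - 23) + n*(-28*d^2 + 410*d - 66) - 7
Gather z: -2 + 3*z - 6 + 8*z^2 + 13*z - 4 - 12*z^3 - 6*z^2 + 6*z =-12*z^3 + 2*z^2 + 22*z - 12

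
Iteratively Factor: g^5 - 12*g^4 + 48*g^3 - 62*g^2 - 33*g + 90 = (g + 1)*(g^4 - 13*g^3 + 61*g^2 - 123*g + 90) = (g - 3)*(g + 1)*(g^3 - 10*g^2 + 31*g - 30) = (g - 5)*(g - 3)*(g + 1)*(g^2 - 5*g + 6) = (g - 5)*(g - 3)^2*(g + 1)*(g - 2)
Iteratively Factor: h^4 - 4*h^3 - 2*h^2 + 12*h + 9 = (h - 3)*(h^3 - h^2 - 5*h - 3) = (h - 3)*(h + 1)*(h^2 - 2*h - 3) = (h - 3)*(h + 1)^2*(h - 3)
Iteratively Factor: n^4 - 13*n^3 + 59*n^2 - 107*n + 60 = (n - 4)*(n^3 - 9*n^2 + 23*n - 15) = (n - 4)*(n - 3)*(n^2 - 6*n + 5) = (n - 4)*(n - 3)*(n - 1)*(n - 5)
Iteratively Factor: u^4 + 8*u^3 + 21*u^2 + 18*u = (u)*(u^3 + 8*u^2 + 21*u + 18) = u*(u + 2)*(u^2 + 6*u + 9) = u*(u + 2)*(u + 3)*(u + 3)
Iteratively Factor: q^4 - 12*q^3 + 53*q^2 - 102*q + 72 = (q - 4)*(q^3 - 8*q^2 + 21*q - 18) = (q - 4)*(q - 3)*(q^2 - 5*q + 6) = (q - 4)*(q - 3)*(q - 2)*(q - 3)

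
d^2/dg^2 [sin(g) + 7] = -sin(g)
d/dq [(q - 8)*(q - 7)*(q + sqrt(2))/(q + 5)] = (2*q^3 + sqrt(2)*q^2 - 150*q + 10*sqrt(2)*q - 131*sqrt(2) + 280)/(q^2 + 10*q + 25)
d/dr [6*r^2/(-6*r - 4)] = 3*r*(-3*r - 4)/(3*r + 2)^2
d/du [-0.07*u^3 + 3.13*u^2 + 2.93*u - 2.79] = -0.21*u^2 + 6.26*u + 2.93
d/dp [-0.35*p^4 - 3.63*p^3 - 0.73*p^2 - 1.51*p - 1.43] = -1.4*p^3 - 10.89*p^2 - 1.46*p - 1.51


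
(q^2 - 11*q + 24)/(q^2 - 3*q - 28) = (-q^2 + 11*q - 24)/(-q^2 + 3*q + 28)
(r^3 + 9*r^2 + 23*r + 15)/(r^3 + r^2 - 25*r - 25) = (r + 3)/(r - 5)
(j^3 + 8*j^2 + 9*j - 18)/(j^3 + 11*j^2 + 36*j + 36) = (j - 1)/(j + 2)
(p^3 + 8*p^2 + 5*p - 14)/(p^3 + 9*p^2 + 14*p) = (p - 1)/p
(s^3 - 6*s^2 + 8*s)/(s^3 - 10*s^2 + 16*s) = (s - 4)/(s - 8)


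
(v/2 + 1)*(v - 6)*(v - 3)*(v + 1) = v^4/2 - 3*v^3 - 7*v^2/2 + 18*v + 18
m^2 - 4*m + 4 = (m - 2)^2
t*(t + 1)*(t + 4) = t^3 + 5*t^2 + 4*t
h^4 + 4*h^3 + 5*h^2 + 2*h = h*(h + 1)^2*(h + 2)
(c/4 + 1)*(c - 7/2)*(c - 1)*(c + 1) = c^4/4 + c^3/8 - 15*c^2/4 - c/8 + 7/2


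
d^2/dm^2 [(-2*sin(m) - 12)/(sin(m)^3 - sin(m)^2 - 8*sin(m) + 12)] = 2*(4*sin(m)^5 + 67*sin(m)^4 + 213*sin(m)^3 + 282*sin(m)^2 - 78*sin(m) - 276)/((sin(m) - 2)^4*(sin(m) + 3)^3)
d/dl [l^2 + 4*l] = 2*l + 4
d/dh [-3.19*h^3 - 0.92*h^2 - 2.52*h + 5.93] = -9.57*h^2 - 1.84*h - 2.52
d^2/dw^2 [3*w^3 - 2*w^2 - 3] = 18*w - 4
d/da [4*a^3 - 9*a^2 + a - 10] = 12*a^2 - 18*a + 1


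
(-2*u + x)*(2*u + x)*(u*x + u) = -4*u^3*x - 4*u^3 + u*x^3 + u*x^2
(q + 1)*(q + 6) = q^2 + 7*q + 6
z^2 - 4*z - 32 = (z - 8)*(z + 4)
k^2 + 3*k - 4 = (k - 1)*(k + 4)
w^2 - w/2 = w*(w - 1/2)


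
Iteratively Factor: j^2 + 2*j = (j + 2)*(j)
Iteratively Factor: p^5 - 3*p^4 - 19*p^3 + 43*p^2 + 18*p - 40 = (p + 1)*(p^4 - 4*p^3 - 15*p^2 + 58*p - 40) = (p - 2)*(p + 1)*(p^3 - 2*p^2 - 19*p + 20) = (p - 5)*(p - 2)*(p + 1)*(p^2 + 3*p - 4) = (p - 5)*(p - 2)*(p - 1)*(p + 1)*(p + 4)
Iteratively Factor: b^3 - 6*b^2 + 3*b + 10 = (b - 2)*(b^2 - 4*b - 5) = (b - 5)*(b - 2)*(b + 1)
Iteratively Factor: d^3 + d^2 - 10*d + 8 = (d - 2)*(d^2 + 3*d - 4) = (d - 2)*(d + 4)*(d - 1)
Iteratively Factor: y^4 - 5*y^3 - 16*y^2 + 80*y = (y - 4)*(y^3 - y^2 - 20*y) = (y - 4)*(y + 4)*(y^2 - 5*y) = y*(y - 4)*(y + 4)*(y - 5)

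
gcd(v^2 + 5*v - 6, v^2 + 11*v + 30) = v + 6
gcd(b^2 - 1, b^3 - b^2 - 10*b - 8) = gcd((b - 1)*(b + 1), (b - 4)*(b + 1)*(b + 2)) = b + 1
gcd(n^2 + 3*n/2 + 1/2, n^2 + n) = n + 1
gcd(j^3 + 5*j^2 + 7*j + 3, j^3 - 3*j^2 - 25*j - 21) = j^2 + 4*j + 3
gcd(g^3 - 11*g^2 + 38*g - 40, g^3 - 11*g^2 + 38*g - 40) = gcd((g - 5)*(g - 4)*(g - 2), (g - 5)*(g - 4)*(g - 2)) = g^3 - 11*g^2 + 38*g - 40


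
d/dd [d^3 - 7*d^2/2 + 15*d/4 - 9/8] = 3*d^2 - 7*d + 15/4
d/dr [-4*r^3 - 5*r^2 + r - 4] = -12*r^2 - 10*r + 1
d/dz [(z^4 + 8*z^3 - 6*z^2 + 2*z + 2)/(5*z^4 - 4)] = 2*(-20*z^6 + 30*z^5 - 15*z^4 - 28*z^3 - 48*z^2 + 24*z - 4)/(25*z^8 - 40*z^4 + 16)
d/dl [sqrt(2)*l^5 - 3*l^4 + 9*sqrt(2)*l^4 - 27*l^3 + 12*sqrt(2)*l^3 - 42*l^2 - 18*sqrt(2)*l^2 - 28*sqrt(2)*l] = 5*sqrt(2)*l^4 - 12*l^3 + 36*sqrt(2)*l^3 - 81*l^2 + 36*sqrt(2)*l^2 - 84*l - 36*sqrt(2)*l - 28*sqrt(2)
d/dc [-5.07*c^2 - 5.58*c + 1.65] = -10.14*c - 5.58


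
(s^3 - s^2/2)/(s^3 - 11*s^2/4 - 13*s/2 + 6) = s^2*(4*s - 2)/(4*s^3 - 11*s^2 - 26*s + 24)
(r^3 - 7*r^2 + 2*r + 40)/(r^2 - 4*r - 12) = (r^2 - 9*r + 20)/(r - 6)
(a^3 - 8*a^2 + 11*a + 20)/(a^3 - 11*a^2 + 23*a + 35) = (a - 4)/(a - 7)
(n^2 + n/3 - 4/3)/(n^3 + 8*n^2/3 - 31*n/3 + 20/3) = (3*n + 4)/(3*n^2 + 11*n - 20)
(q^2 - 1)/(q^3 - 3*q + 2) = (q + 1)/(q^2 + q - 2)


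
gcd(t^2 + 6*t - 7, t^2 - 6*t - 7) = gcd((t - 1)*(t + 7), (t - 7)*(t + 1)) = 1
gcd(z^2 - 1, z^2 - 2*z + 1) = z - 1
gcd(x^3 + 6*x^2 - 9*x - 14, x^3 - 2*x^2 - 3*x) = x + 1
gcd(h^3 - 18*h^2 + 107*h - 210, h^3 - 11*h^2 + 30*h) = h^2 - 11*h + 30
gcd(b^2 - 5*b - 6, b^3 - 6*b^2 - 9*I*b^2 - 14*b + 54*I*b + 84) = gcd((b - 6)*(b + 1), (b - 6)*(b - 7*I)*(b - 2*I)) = b - 6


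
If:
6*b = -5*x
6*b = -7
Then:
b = -7/6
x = 7/5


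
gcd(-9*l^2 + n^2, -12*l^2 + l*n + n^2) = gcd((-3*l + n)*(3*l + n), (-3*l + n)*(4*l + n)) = 3*l - n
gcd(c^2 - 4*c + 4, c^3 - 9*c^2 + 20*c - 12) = c - 2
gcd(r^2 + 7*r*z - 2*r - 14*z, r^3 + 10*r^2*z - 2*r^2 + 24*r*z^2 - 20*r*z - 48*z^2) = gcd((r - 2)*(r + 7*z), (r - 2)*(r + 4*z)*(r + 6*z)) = r - 2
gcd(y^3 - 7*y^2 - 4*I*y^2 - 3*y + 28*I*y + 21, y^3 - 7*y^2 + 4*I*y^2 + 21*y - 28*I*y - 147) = y^2 + y*(-7 - 3*I) + 21*I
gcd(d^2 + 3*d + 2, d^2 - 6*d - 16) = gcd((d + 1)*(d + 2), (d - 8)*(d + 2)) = d + 2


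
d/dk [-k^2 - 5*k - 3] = -2*k - 5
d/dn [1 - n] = -1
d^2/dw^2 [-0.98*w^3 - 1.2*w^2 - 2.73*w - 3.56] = -5.88*w - 2.4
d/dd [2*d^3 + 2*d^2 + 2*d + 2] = 6*d^2 + 4*d + 2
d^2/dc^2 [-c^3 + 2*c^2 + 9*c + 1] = 4 - 6*c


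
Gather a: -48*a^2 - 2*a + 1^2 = -48*a^2 - 2*a + 1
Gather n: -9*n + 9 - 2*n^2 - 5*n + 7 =-2*n^2 - 14*n + 16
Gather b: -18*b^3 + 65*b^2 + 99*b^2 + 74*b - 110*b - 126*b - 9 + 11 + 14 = -18*b^3 + 164*b^2 - 162*b + 16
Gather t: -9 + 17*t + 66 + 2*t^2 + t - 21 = 2*t^2 + 18*t + 36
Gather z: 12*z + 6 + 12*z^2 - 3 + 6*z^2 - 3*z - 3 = 18*z^2 + 9*z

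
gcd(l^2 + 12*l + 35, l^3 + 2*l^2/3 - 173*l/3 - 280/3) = l + 7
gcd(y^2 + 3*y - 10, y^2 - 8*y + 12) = y - 2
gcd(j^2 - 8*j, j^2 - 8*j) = j^2 - 8*j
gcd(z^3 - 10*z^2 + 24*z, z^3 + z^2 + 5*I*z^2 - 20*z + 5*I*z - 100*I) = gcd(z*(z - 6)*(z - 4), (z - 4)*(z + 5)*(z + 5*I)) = z - 4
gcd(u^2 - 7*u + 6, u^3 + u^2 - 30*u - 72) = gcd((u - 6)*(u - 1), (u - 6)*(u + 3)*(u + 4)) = u - 6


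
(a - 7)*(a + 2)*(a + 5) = a^3 - 39*a - 70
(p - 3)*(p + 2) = p^2 - p - 6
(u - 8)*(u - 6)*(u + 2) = u^3 - 12*u^2 + 20*u + 96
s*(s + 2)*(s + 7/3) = s^3 + 13*s^2/3 + 14*s/3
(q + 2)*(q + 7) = q^2 + 9*q + 14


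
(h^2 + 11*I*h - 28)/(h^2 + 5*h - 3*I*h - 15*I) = (h^2 + 11*I*h - 28)/(h^2 + h*(5 - 3*I) - 15*I)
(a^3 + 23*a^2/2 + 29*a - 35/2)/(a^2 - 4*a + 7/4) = 2*(a^2 + 12*a + 35)/(2*a - 7)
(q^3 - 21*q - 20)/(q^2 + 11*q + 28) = (q^2 - 4*q - 5)/(q + 7)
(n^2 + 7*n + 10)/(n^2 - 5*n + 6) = (n^2 + 7*n + 10)/(n^2 - 5*n + 6)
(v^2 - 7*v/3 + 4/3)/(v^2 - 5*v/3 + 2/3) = (3*v - 4)/(3*v - 2)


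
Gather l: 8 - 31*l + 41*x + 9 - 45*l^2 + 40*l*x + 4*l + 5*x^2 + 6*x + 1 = -45*l^2 + l*(40*x - 27) + 5*x^2 + 47*x + 18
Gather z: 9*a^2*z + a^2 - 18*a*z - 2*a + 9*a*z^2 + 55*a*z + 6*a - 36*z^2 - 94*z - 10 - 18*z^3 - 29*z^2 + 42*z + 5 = a^2 + 4*a - 18*z^3 + z^2*(9*a - 65) + z*(9*a^2 + 37*a - 52) - 5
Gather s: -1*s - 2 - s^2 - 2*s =-s^2 - 3*s - 2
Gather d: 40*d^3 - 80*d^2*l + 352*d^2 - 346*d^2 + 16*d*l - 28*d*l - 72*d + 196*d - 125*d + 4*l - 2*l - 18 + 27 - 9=40*d^3 + d^2*(6 - 80*l) + d*(-12*l - 1) + 2*l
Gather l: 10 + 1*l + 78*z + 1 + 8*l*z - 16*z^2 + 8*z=l*(8*z + 1) - 16*z^2 + 86*z + 11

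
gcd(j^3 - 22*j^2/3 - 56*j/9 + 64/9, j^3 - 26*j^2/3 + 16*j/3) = j^2 - 26*j/3 + 16/3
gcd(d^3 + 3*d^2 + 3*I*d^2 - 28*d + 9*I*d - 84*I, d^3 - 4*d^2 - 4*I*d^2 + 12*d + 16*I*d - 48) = d - 4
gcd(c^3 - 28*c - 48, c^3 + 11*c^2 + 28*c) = c + 4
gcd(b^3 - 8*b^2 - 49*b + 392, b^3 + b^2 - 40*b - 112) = b - 7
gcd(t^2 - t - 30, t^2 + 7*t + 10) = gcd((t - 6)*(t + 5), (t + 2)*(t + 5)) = t + 5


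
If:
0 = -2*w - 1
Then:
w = -1/2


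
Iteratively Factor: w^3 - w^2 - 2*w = (w + 1)*(w^2 - 2*w) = w*(w + 1)*(w - 2)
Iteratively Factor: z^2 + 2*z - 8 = (z - 2)*(z + 4)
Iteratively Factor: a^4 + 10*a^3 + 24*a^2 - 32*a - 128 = (a + 4)*(a^3 + 6*a^2 - 32) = (a - 2)*(a + 4)*(a^2 + 8*a + 16) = (a - 2)*(a + 4)^2*(a + 4)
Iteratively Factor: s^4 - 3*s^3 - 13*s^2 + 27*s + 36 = (s - 3)*(s^3 - 13*s - 12) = (s - 3)*(s + 3)*(s^2 - 3*s - 4) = (s - 4)*(s - 3)*(s + 3)*(s + 1)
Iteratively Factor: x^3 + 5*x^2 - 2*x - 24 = (x + 4)*(x^2 + x - 6) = (x + 3)*(x + 4)*(x - 2)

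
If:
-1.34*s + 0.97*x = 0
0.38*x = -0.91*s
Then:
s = 0.00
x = 0.00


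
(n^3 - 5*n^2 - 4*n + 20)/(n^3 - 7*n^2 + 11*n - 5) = (n^2 - 4)/(n^2 - 2*n + 1)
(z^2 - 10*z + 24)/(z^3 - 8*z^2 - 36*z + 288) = (z - 4)/(z^2 - 2*z - 48)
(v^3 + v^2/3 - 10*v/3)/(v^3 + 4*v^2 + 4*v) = (v - 5/3)/(v + 2)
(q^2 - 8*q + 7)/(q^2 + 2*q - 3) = (q - 7)/(q + 3)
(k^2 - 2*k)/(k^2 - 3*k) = (k - 2)/(k - 3)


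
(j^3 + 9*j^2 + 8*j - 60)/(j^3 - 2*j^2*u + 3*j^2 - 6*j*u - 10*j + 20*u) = (-j - 6)/(-j + 2*u)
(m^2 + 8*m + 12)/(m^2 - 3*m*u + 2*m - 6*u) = (-m - 6)/(-m + 3*u)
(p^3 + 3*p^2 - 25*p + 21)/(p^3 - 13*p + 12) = (p + 7)/(p + 4)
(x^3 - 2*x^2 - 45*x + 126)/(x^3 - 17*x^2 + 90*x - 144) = (x + 7)/(x - 8)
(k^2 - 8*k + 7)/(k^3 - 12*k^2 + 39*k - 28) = 1/(k - 4)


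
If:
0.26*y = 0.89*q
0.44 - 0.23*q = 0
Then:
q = 1.91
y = 6.55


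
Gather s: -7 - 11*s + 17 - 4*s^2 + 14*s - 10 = -4*s^2 + 3*s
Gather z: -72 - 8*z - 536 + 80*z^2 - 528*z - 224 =80*z^2 - 536*z - 832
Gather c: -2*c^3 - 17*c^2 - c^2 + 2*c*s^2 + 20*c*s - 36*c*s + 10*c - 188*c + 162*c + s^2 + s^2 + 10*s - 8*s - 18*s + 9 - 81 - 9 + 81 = -2*c^3 - 18*c^2 + c*(2*s^2 - 16*s - 16) + 2*s^2 - 16*s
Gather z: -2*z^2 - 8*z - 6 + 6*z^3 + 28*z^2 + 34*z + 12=6*z^3 + 26*z^2 + 26*z + 6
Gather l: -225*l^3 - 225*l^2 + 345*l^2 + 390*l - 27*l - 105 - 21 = -225*l^3 + 120*l^2 + 363*l - 126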